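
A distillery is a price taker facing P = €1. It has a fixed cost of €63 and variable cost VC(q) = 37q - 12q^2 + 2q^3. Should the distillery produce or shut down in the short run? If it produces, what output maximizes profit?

From TC, MC = TC'(q) = 37 - 24q + 6q^2 and AVC = VC/q = 37 - 12q + 2q^2.
AVC hits its minimum where MC = AVC, at q = 3, giving min AVC = 37 - 12·3 + 2·3^2 = €19.
P = €1 lies below min AVC = €19; no output level covers variable cost.
Best response: produce nothing and absorb the €63 fixed cost.

Shut down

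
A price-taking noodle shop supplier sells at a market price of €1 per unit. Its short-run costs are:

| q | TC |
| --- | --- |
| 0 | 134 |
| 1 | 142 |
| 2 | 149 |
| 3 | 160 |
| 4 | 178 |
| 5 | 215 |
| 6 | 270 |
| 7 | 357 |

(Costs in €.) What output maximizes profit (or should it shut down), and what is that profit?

q = 0 (shut down); profit = -€134

Profit at each row (π = 1q − TC): q=0: -134; q=1: -141; q=2: -147; q=3: -157; q=4: -174; q=5: -210; q=6: -264; q=7: -350.
Profit is highest at q = 0. Equivalently, the lowest AVC in the table is 15/2 ≈ €7.50 at q = 2, and P = €1 falls below it — price never covers variable cost, so the firm shuts down and loses only its fixed cost.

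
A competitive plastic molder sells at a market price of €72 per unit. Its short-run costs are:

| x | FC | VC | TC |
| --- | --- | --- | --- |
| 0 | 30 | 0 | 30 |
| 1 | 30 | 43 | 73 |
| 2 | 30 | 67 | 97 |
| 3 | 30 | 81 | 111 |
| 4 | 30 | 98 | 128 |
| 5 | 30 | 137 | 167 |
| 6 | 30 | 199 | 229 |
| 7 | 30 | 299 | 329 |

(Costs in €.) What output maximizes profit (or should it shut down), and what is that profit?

Compute π = P·x − TC at each output: x=0: -30; x=1: -1; x=2: 47; x=3: 105; x=4: 160; x=5: 193; x=6: 203; x=7: 175.
Profit is maximized at x = 6. AVC there is 199/6 = €33.17 ≤ P, so producing beats shutting down (which would give -€30).

x = 6; profit = €203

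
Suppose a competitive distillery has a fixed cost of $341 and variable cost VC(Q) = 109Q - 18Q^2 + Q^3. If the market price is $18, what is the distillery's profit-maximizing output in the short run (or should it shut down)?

Variable cost is VC = 109Q - 18Q^2 + Q^3, so AVC = VC/Q = 109 - 18Q + Q^2 and MC = dTC/dQ = 109 - 36Q + 3Q^2.
The AVC parabola has its vertex at Q = 18/2 = 9, where AVC = 109 - 18·9 + 9^2 = $28.
Since P = $18 < min AVC = $28, price fails to cover variable cost at any output.
Shutting down limits the loss to fixed cost, $341.

Shut down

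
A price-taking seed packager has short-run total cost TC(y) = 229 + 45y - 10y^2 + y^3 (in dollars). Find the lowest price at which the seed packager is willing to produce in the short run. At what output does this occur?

$20 per unit, at y = 5

The firm shuts down when price falls below the minimum of average variable cost. AVC = VC/y = 45 - 10y + y^2.
dAVC/dy = -10 + 2y = 0 gives y = 5. min AVC = 45 - 10·5 + 5^2 = 20.
The firm shuts down for any P below $20.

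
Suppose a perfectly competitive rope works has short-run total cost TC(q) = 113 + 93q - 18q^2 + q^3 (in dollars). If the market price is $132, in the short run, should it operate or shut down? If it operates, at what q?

Produce at q = 13

Variable cost is VC = 93q - 18q^2 + q^3, so AVC = VC/q = 93 - 18q + q^2 and MC = dTC/dq = 93 - 36q + 3q^2.
AVC is minimized where dAVC/dq = -18 + 2q = 0, at q = 9; min AVC = 93 - 18·9 + 9^2 = $12.
P = $132 exceeds min AVC = $12, so the firm stays open.
Set P = MC: 132 = 93 - 36q + 3q^2 → -39 - 36q + 3q^2 = 0. The roots are q = -1 and q = 13; the profit-maximizing output is on the rising part of MC, so q* = 13.
Check: AVC at q = 13 is $28 ≤ P, so revenue covers variable cost.
Profit = P·q − TC = 132·13 − 477 = $1239.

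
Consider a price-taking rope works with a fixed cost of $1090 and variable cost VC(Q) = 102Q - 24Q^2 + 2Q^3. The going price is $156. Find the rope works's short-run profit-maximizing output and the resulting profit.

Profit = -$118 at Q = 9

AVC = 102 - 24Q + 2Q^2; min AVC = $30 at Q = 6. Since P = $156 ≥ min AVC, the firm produces.
MC = 102 - 48Q + 6Q^2. Setting P = MC and taking the root on the rising branch gives Q* = 9.
TR = 156·9 = 1404. TC = 1090 + 432 = 1522. Profit = 1404 − 1522 = -$118.
That loss of $118 beats the $1090 the firm would lose by shutting down; producing recovers $972 of fixed cost.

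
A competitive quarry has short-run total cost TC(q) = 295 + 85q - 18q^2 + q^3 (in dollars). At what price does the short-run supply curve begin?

$4 per unit

The firm shuts down when price falls below the minimum of average variable cost. AVC = VC/q = 85 - 18q + q^2.
At the minimum of AVC, MC = AVC. MC = 85 - 36q + 3q^2; setting MC = AVC gives 2q^2 - 18q = 0, so q = 9. min AVC = 4.
The firm shuts down for any P below $4.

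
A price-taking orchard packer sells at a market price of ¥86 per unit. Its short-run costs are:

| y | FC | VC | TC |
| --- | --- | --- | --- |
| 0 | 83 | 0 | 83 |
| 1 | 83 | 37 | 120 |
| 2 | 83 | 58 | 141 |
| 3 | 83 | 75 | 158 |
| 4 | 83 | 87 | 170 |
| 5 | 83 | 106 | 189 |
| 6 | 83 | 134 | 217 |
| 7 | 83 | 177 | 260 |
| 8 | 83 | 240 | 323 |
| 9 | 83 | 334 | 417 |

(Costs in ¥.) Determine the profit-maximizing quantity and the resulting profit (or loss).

y = 8; profit = ¥365

Tabulate TR − TC: y=0: -83; y=1: -34; y=2: 31; y=3: 100; y=4: 174; y=5: 241; y=6: 299; y=7: 342; y=8: 365; y=9: 357.
Profit is maximized at y = 8. AVC there is 240/8 = ¥30 ≤ P, so producing beats shutting down (which would give -¥83).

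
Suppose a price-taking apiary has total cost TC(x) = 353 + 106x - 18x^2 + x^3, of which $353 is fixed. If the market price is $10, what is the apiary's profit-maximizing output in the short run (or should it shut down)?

Shut down

Variable cost is VC = 106x - 18x^2 + x^3, so AVC = VC/x = 106 - 18x + x^2 and MC = dTC/dx = 106 - 36x + 3x^2.
AVC hits its minimum where MC = AVC, at x = 9, giving min AVC = 106 - 18·9 + 9^2 = $25.
With P < min AVC ($10 < $25), every unit sold adds to the loss.
Shutting down limits the loss to fixed cost, $353.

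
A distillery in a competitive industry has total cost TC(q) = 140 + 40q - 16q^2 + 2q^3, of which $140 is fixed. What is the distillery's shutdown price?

$8 per unit

Short-run supply begins at min AVC. From VC = 40q - 16q^2 + 2q^3, AVC = 40 - 16q + 2q^2.
dAVC/dq = -16 + 4q = 0 gives q = 4. min AVC = 40 - 16·4 + 2·4^2 = 8.
For P < $8 the firm produces nothing.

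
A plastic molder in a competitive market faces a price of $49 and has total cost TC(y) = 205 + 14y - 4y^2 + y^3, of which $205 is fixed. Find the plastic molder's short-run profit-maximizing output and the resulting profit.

AVC = 14 - 4y + y^2 has its minimum $10 at y = 2; price $49 clears that bar, so the firm operates.
With MC = 14 - 8y + 3y^2, P = MC on the upward-sloping part at y* = 5.
TR = 49·5 = 245. TC = 205 + 95 = 300. Profit = 245 − 300 = -$55.
By producing, the firm covers all variable cost plus $150 of fixed cost; shutting down would lose the full $205.

Profit = -$55 at y = 5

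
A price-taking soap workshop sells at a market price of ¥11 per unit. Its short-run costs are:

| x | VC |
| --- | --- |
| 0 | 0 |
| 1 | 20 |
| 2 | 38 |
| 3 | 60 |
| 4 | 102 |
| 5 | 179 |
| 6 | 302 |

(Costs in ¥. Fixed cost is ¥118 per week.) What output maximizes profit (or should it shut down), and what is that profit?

x = 0 (shut down); profit = -¥118

Compute π = P·x − TC at each output: x=0: -118; x=1: -127; x=2: -134; x=3: -145; x=4: -176; x=5: -242; x=6: -354.
Profit is highest at x = 0. Equivalently, the lowest AVC in the table is 38/2 ≈ ¥19 at x = 2, and P = ¥11 falls below it — price never covers variable cost, so the firm shuts down and loses only its fixed cost.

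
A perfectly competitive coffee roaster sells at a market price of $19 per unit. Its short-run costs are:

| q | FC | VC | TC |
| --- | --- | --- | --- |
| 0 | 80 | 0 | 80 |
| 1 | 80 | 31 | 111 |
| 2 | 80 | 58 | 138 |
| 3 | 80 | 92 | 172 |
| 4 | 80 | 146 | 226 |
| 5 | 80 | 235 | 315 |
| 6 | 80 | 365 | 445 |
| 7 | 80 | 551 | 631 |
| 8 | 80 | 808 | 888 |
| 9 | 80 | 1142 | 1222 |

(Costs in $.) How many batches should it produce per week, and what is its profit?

q = 0 (shut down); profit = -$80

Compute π = P·q − TC at each output: q=0: -80; q=1: -92; q=2: -100; q=3: -115; q=4: -150; q=5: -220; q=6: -331; q=7: -498; q=8: -736; q=9: -1051.
Profit is highest at q = 0. Equivalently, the lowest AVC in the table is 58/2 ≈ $29 at q = 2, and P = $19 falls below it — price never covers variable cost, so the firm shuts down and loses only its fixed cost.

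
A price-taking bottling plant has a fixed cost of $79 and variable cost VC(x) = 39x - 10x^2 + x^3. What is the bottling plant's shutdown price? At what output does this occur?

$14 per unit, at x = 5

Short-run supply begins at min AVC. From VC = 39x - 10x^2 + x^3, AVC = 39 - 10x + x^2.
dAVC/dx = -10 + 2x = 0 gives x = 5. min AVC = 39 - 10·5 + 5^2 = 14.
So the shutdown price is $14.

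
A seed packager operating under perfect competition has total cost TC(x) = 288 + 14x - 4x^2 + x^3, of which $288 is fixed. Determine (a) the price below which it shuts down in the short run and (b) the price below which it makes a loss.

Shutdown price = $10; break-even price = $74

AVC = 14 - 4x + x^2; minimized at x = 2, giving min AVC = $10. That is the shutdown price.
ATC = 288/x + 14 - 4x + x^2. Setting dATC/dx = −288/x^2 − 4 + 2x = 0 gives x = 6 (since 2·6^3 − 4·6^2 = 288).
min ATC = 288/6 + 14 − 4·6 + 6^2 = $74. That is the break-even price.
Between these two prices the firm operates at a loss; above $74 it earns a profit.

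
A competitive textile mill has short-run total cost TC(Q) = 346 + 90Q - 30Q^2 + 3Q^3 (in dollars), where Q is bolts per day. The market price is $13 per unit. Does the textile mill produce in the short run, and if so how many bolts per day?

From TC, MC = TC'(Q) = 90 - 60Q + 9Q^2 and AVC = VC/Q = 90 - 30Q + 3Q^2.
AVC hits its minimum where MC = AVC, at Q = 5, giving min AVC = 90 - 30·5 + 3·5^2 = $15.
P = $13 lies below min AVC = $15; no output level covers variable cost.
Shutting down limits the loss to fixed cost, $346.

Shut down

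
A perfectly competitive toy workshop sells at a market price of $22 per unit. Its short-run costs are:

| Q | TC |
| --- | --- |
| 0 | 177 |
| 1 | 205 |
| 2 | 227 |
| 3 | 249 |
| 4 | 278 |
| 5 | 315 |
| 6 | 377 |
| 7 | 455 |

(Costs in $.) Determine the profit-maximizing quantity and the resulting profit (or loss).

Tabulate TR − TC: Q=0: -177; Q=1: -183; Q=2: -183; Q=3: -183; Q=4: -190; Q=5: -205; Q=6: -245; Q=7: -301.
Profit is highest at Q = 0. Equivalently, the lowest AVC in the table is 72/3 ≈ $24 at Q = 3, and P = $22 falls below it — price never covers variable cost, so the firm shuts down and loses only its fixed cost.

Q = 0 (shut down); profit = -$177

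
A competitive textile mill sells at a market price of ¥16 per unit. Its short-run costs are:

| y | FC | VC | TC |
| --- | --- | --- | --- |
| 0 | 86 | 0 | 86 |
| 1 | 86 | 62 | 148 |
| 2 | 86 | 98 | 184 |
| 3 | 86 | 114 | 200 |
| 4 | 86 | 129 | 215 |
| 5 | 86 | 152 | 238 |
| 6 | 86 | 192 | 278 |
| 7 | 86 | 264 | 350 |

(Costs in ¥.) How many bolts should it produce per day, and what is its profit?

Compute π = P·y − TC at each output: y=0: -86; y=1: -132; y=2: -152; y=3: -152; y=4: -151; y=5: -158; y=6: -182; y=7: -238.
Profit is highest at y = 0. Equivalently, the lowest AVC in the table is 152/5 ≈ ¥30.40 at y = 5, and P = ¥16 falls below it — price never covers variable cost, so the firm shuts down and loses only its fixed cost.

y = 0 (shut down); profit = -¥86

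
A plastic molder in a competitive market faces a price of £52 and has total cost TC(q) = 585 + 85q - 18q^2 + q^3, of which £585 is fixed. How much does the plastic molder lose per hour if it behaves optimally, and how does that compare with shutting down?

Profit = -£101 at q = 11

AVC = 85 - 18q + q^2; min AVC = £4 at q = 9. Since P = £52 ≥ min AVC, the firm produces.
MC = 85 - 36q + 3q^2. Setting P = MC and taking the root on the rising branch gives q* = 11.
TR = 52·11 = 572. TC = 585 + 88 = 673. Profit = 572 − 673 = -£101.
By producing, the firm covers all variable cost plus £484 of fixed cost; shutting down would lose the full £585.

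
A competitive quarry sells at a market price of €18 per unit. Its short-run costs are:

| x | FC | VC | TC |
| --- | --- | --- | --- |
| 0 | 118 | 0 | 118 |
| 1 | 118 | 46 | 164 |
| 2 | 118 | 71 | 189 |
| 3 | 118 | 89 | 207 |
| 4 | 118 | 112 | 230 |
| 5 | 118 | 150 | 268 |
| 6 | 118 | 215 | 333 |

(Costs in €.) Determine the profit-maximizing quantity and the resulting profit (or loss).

x = 0 (shut down); profit = -€118

Profit at each row (π = 18x − TC): x=0: -118; x=1: -146; x=2: -153; x=3: -153; x=4: -158; x=5: -178; x=6: -225.
Profit is highest at x = 0. Equivalently, the lowest AVC in the table is 112/4 ≈ €28 at x = 4, and P = €18 falls below it — price never covers variable cost, so the firm shuts down and loses only its fixed cost.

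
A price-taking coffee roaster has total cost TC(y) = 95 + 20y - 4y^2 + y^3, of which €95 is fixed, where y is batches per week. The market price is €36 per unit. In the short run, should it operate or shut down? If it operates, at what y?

Variable cost is VC = 20y - 4y^2 + y^3, so AVC = VC/y = 20 - 4y + y^2 and MC = dTC/dy = 20 - 8y + 3y^2.
AVC is minimized where dAVC/dy = -4 + 2y = 0, at y = 2; min AVC = 20 - 4·2 + 2^2 = €16.
Since P = €36 ≥ min AVC = €16, price covers variable cost and the firm should produce.
Set P = MC: 36 = 20 - 8y + 3y^2 → -16 - 8y + 3y^2 = 0. The roots are y = -4/3 and y = 4; the profit-maximizing output is on the rising part of MC, so y* = 4.
Check: AVC at y = 4 is €20 ≤ P, so revenue covers variable cost.
Profit = P·y − TC = 36·4 − 175 = -€31, a loss, but smaller than the €95 fixed cost the firm would lose by shutting down.

Produce at y = 4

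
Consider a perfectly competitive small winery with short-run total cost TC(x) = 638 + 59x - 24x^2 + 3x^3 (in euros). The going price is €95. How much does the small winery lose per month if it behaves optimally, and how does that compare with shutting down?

Profit = -€206 at x = 6

AVC = 59 - 24x + 3x^2 has its minimum €11 at x = 4; price €95 clears that bar, so the firm operates.
With MC = 59 - 48x + 9x^2, P = MC on the upward-sloping part at x* = 6.
TR = 95·6 = 570. TC = 638 + 138 = 776. Profit = 570 − 776 = -€206.
Shutting down would mean losing the fixed cost of €638, so operating at a loss of €206 is better by €432.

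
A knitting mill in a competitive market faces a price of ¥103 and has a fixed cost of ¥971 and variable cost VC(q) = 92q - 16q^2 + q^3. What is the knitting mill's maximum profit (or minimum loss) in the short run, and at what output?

Profit = -¥245 at q = 11

AVC = 92 - 16q + q^2 has its minimum ¥28 at q = 8; price ¥103 clears that bar, so the firm operates.
MC = 92 - 32q + 3q^2. Setting P = MC and taking the root on the rising branch gives q* = 11.
TR = 103·11 = 1133. TC = 971 + 407 = 1378. Profit = 1133 − 1378 = -¥245.
Shutting down would mean losing the fixed cost of ¥971, so operating at a loss of ¥245 is better by ¥726.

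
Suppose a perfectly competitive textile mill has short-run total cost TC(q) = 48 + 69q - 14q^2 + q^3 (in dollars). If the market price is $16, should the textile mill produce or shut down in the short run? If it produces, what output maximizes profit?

Shut down

From TC, MC = TC'(q) = 69 - 28q + 3q^2 and AVC = VC/q = 69 - 14q + q^2.
The AVC parabola has its vertex at q = 14/2 = 7, where AVC = 69 - 14·7 + 7^2 = $20.
Since P = $16 < min AVC = $20, price fails to cover variable cost at any output.
The firm minimizes its loss by shutting down and losing only its fixed cost of $48.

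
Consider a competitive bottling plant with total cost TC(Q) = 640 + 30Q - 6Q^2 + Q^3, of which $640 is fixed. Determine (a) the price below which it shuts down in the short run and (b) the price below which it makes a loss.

Shutdown price = $21; break-even price = $126

AVC = 30 - 6Q + Q^2; minimized at Q = 3, giving min AVC = $21. That is the shutdown price.
ATC = 640/Q + 30 - 6Q + Q^2. Setting dATC/dQ = −640/Q^2 − 6 + 2Q = 0 gives Q = 8 (since 2·8^3 − 6·8^2 = 640).
min ATC = 640/8 + 30 − 6·8 + 8^2 = $126. That is the break-even price.
For $21 ≤ P < $126 the firm produces at a loss; below $21 it shuts down.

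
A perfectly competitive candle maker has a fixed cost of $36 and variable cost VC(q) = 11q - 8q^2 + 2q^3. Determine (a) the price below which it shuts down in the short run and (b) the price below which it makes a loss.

Shutdown price = $3; break-even price = $17

AVC = 11 - 8q + 2q^2; minimized at q = 2, giving min AVC = $3. That is the shutdown price.
ATC = 36/q + 11 - 8q + 2q^2. Setting dATC/dq = −36/q^2 − 8 + 4q = 0 gives q = 3 (since 4·3^3 − 8·3^2 = 36).
min ATC = 36/3 + 11 − 8·3 + 2·3^2 = $17. That is the break-even price.
Between these two prices the firm operates at a loss; above $17 it earns a profit.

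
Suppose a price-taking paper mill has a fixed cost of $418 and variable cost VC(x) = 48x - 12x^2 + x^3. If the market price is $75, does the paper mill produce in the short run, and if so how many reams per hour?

Produce at x = 9

From TC, MC = TC'(x) = 48 - 24x + 3x^2 and AVC = VC/x = 48 - 12x + x^2.
The AVC parabola has its vertex at x = 12/2 = 6, where AVC = 48 - 12·6 + 6^2 = $12.
P = $75 exceeds min AVC = $12, so the firm stays open.
Set P = MC: 75 = 48 - 24x + 3x^2 → -27 - 24x + 3x^2 = 0. The roots are x = -1 and x = 9; the profit-maximizing output is on the rising part of MC, so x* = 9.
Check: AVC at x = 9 is $21 ≤ P, so revenue covers variable cost.
Profit = P·x − TC = 75·9 − 607 = $68.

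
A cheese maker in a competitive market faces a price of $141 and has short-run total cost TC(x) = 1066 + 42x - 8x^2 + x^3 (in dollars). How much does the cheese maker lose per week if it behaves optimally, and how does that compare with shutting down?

AVC = 42 - 8x + x^2; min AVC = $26 at x = 4. Since P = $141 ≥ min AVC, the firm produces.
With MC = 42 - 16x + 3x^2, P = MC on the upward-sloping part at x* = 9.
TR = 141·9 = 1269. TC = 1066 + 459 = 1525. Profit = 1269 − 1525 = -$256.
That loss of $256 beats the $1066 the firm would lose by shutting down; producing recovers $810 of fixed cost.

Profit = -$256 at x = 9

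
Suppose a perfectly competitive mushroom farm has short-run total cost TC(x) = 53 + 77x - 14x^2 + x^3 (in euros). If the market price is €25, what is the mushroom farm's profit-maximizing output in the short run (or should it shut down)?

Shut down

Variable cost is VC = 77x - 14x^2 + x^3, so AVC = VC/x = 77 - 14x + x^2 and MC = dTC/dx = 77 - 28x + 3x^2.
AVC hits its minimum where MC = AVC, at x = 7, giving min AVC = 77 - 14·7 + 7^2 = €28.
P = €25 lies below min AVC = €28; no output level covers variable cost.
Shutting down limits the loss to fixed cost, €53.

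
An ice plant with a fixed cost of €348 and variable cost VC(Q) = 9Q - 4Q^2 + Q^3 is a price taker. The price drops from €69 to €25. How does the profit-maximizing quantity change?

AVC = 9 - 4Q + Q^2, minimized at Q = 2 where min AVC = €5. MC = 9 - 8Q + 3Q^2.
At P = €69 ≥ min AVC, set P = MC on the rising branch: Q = 6.
At P = €25 ≥ min AVC, set P = MC: Q = 4. The firm stays open but cuts output.

Output falls from 6 to 4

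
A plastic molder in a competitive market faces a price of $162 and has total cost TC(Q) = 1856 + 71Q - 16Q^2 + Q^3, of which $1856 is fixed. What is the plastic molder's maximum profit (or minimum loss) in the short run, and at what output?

AVC = 71 - 16Q + Q^2 has its minimum $7 at Q = 8; price $162 clears that bar, so the firm operates.
MC = 71 - 32Q + 3Q^2. Setting P = MC and taking the root on the rising branch gives Q* = 13.
TR = 162·13 = 2106. TC = 1856 + 416 = 2272. Profit = 2106 − 2272 = -$166.
By producing, the firm covers all variable cost plus $1690 of fixed cost; shutting down would lose the full $1856.

Profit = -$166 at Q = 13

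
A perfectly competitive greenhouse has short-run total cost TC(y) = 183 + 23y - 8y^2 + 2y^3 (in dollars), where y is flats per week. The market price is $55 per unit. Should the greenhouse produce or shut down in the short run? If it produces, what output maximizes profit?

Produce at y = 4

From TC, MC = TC'(y) = 23 - 16y + 6y^2 and AVC = VC/y = 23 - 8y + 2y^2.
AVC hits its minimum where MC = AVC, at y = 2, giving min AVC = 23 - 8·2 + 2·2^2 = $15.
Since P = $55 ≥ min AVC = $15, price covers variable cost and the firm should produce.
Set P = MC: 55 = 23 - 16y + 6y^2 → -32 - 16y + 6y^2 = 0. The roots are y = -4/3 and y = 4; the profit-maximizing output is on the rising part of MC, so y* = 4.
Check: AVC at y = 4 is $23 ≤ P, so revenue covers variable cost.
Profit = P·y − TC = 55·4 − 275 = -$55, a loss, but smaller than the $183 fixed cost the firm would lose by shutting down.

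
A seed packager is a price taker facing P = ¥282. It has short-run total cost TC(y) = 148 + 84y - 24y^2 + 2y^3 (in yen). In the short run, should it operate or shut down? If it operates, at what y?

Produce at y = 11

From TC, MC = TC'(y) = 84 - 48y + 6y^2 and AVC = VC/y = 84 - 24y + 2y^2.
AVC is minimized where dAVC/dy = -24 + 4y = 0, at y = 6; min AVC = 84 - 24·6 + 2·6^2 = ¥12.
Because ¥282 ≥ ¥12, revenue can cover variable cost; the firm operates.
Set P = MC: 282 = 84 - 48y + 6y^2 → -198 - 48y + 6y^2 = 0. The roots are y = -3 and y = 11; the profit-maximizing output is on the rising part of MC, so y* = 11.
Check: AVC at y = 11 is ¥62 ≤ P, so revenue covers variable cost.
Profit = P·y − TC = 282·11 − 830 = ¥2272.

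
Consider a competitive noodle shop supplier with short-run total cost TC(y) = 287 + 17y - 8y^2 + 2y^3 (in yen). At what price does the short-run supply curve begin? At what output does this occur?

¥9 per unit, at y = 2

Short-run supply begins at min AVC. From VC = 17y - 8y^2 + 2y^3, AVC = 17 - 8y + 2y^2.
At the minimum of AVC, MC = AVC. MC = 17 - 16y + 6y^2; setting MC = AVC gives 4y^2 - 8y = 0, so y = 2. min AVC = 9.
So the shutdown price is ¥9.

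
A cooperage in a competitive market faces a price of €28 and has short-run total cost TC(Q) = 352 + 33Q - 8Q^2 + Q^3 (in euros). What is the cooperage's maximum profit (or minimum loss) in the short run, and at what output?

AVC = 33 - 8Q + Q^2; min AVC = €17 at Q = 4. Since P = €28 ≥ min AVC, the firm produces.
MC = 33 - 16Q + 3Q^2. Setting P = MC and taking the root on the rising branch gives Q* = 5.
TR = 28·5 = 140. TC = 352 + 90 = 442. Profit = 140 − 442 = -€302.
By producing, the firm covers all variable cost plus €50 of fixed cost; shutting down would lose the full €352.

Profit = -€302 at Q = 5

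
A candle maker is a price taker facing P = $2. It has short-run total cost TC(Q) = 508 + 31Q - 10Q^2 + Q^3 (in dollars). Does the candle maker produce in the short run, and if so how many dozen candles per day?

Strip out fixed cost: VC = 31Q - 10Q^2 + Q^3. Then AVC = 31 - 10Q + Q^2 and MC = 31 - 20Q + 3Q^2.
AVC is minimized where dAVC/dQ = -10 + 2Q = 0, at Q = 5; min AVC = 31 - 10·5 + 5^2 = $6.
With P < min AVC ($2 < $6), every unit sold adds to the loss.
Best response: produce nothing and absorb the $508 fixed cost.

Shut down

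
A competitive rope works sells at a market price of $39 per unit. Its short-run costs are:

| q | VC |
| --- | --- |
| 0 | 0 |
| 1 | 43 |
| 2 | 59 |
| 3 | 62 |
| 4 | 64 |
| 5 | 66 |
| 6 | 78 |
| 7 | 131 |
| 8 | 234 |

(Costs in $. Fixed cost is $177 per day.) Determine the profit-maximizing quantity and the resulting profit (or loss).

q = 6; profit = -$21

Profit at each row (π = 39q − TC): q=0: -177; q=1: -181; q=2: -158; q=3: -122; q=4: -85; q=5: -48; q=6: -21; q=7: -35; q=8: -99.
Profit is maximized at q = 6. AVC there is 78/6 = $13 ≤ P, so producing beats shutting down (which would give -$177).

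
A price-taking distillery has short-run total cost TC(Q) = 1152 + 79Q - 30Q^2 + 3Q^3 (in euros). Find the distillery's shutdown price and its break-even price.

Shutdown price = €4; break-even price = €175

Shutdown price = min AVC. AVC = 79 - 30Q + 3Q^2, with vertex at Q = 5 and minimum €4.
ATC = 1152/Q + 79 - 30Q + 3Q^2. Setting dATC/dQ = −1152/Q^2 − 30 + 6Q = 0 gives Q = 8 (since 6·8^3 − 30·8^2 = 1152).
min ATC = 1152/8 + 79 − 30·8 + 3·8^2 = €175. That is the break-even price.
Between these two prices the firm operates at a loss; above €175 it earns a profit.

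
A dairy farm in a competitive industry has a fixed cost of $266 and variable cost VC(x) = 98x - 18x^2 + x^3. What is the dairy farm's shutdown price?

The shutdown price is the minimum of AVC. VC = 98x - 18x^2 + x^3, so AVC = 98 - 18x + x^2.
At the minimum of AVC, MC = AVC. MC = 98 - 36x + 3x^2; setting MC = AVC gives 2x^2 - 18x = 0, so x = 9. min AVC = 17.
For P < $17 the firm produces nothing.

$17 per unit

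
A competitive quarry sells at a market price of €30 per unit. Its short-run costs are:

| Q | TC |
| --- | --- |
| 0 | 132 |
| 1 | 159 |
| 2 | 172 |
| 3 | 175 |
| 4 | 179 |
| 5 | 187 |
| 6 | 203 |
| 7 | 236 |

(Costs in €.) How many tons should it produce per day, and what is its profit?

Q = 6; profit = -€23

Profit at each row (π = 30Q − TC): Q=0: -132; Q=1: -129; Q=2: -112; Q=3: -85; Q=4: -59; Q=5: -37; Q=6: -23; Q=7: -26.
Profit is maximized at Q = 6. AVC there is 71/6 = €11.83 ≤ P, so producing beats shutting down (which would give -€132).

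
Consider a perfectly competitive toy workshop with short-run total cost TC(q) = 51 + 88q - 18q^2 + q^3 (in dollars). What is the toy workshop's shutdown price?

The firm shuts down when price falls below the minimum of average variable cost. AVC = VC/q = 88 - 18q + q^2.
dAVC/dq = -18 + 2q = 0 gives q = 9. min AVC = 88 - 18·9 + 9^2 = 7.
For P < $7 the firm produces nothing.

$7 per unit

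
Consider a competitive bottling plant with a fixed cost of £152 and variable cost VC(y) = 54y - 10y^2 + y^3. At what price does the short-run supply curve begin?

£29 per unit

The firm shuts down when price falls below the minimum of average variable cost. AVC = VC/y = 54 - 10y + y^2.
dAVC/dy = -10 + 2y = 0 gives y = 5. min AVC = 54 - 10·5 + 5^2 = 29.
For P < £29 the firm produces nothing.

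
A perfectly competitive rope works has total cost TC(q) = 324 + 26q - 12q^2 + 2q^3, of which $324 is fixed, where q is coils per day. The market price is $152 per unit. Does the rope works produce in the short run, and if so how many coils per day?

Produce at q = 7

From TC, MC = TC'(q) = 26 - 24q + 6q^2 and AVC = VC/q = 26 - 12q + 2q^2.
AVC is minimized where dAVC/dq = -12 + 4q = 0, at q = 3; min AVC = 26 - 12·3 + 2·3^2 = $8.
P = $152 exceeds min AVC = $8, so the firm stays open.
Set P = MC: 152 = 26 - 24q + 6q^2 → -126 - 24q + 6q^2 = 0. The roots are q = -3 and q = 7; the profit-maximizing output is on the rising part of MC, so q* = 7.
Check: AVC at q = 7 is $40 ≤ P, so revenue covers variable cost.
Profit = P·q − TC = 152·7 − 604 = $460.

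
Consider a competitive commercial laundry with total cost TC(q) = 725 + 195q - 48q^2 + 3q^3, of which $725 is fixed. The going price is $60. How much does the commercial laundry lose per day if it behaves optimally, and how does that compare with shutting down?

Profit = -$239 at q = 9

AVC = 195 - 48q + 3q^2 has its minimum $3 at q = 8; price $60 clears that bar, so the firm operates.
MC = 195 - 96q + 9q^2. Setting P = MC and taking the root on the rising branch gives q* = 9.
TR = 60·9 = 540. TC = 725 + 54 = 779. Profit = 540 − 779 = -$239.
That loss of $239 beats the $725 the firm would lose by shutting down; producing recovers $486 of fixed cost.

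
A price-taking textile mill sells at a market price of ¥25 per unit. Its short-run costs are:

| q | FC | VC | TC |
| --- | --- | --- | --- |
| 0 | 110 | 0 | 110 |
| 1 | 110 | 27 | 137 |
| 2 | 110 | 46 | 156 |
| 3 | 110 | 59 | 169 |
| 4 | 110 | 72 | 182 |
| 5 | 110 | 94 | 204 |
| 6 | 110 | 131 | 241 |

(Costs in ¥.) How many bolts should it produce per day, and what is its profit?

Compute π = P·q − TC at each output: q=0: -110; q=1: -112; q=2: -106; q=3: -94; q=4: -82; q=5: -79; q=6: -91.
Profit is maximized at q = 5. AVC there is 94/5 = ¥18.80 ≤ P, so producing beats shutting down (which would give -¥110).

q = 5; profit = -¥79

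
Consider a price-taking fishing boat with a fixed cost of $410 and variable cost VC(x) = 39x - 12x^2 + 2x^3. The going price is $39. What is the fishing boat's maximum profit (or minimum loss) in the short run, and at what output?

AVC = 39 - 12x + 2x^2 has its minimum $21 at x = 3; price $39 clears that bar, so the firm operates.
With MC = 39 - 24x + 6x^2, P = MC on the upward-sloping part at x* = 4.
TR = 39·4 = 156. TC = 410 + 92 = 502. Profit = 156 − 502 = -$346.
Shutting down would mean losing the fixed cost of $410, so operating at a loss of $346 is better by $64.

Profit = -$346 at x = 4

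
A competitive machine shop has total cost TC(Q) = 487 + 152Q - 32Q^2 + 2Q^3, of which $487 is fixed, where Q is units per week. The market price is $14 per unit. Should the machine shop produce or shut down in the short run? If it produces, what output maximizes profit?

Strip out fixed cost: VC = 152Q - 32Q^2 + 2Q^3. Then AVC = 152 - 32Q + 2Q^2 and MC = 152 - 64Q + 6Q^2.
The AVC parabola has its vertex at Q = 32/4 = 8, where AVC = 152 - 32·8 + 2·8^2 = $24.
P = $14 lies below min AVC = $24; no output level covers variable cost.
Shutting down limits the loss to fixed cost, $487.

Shut down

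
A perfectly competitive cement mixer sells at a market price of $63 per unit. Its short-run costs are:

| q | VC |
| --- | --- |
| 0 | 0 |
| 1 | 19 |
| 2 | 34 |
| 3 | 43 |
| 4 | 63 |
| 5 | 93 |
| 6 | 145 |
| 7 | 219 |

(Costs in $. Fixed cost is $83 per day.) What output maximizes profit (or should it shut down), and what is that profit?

Profit at each row (π = 63q − TC): q=0: -83; q=1: -39; q=2: 9; q=3: 63; q=4: 106; q=5: 139; q=6: 150; q=7: 139.
Profit is maximized at q = 6. AVC there is 145/6 = $24.17 ≤ P, so producing beats shutting down (which would give -$83).

q = 6; profit = $150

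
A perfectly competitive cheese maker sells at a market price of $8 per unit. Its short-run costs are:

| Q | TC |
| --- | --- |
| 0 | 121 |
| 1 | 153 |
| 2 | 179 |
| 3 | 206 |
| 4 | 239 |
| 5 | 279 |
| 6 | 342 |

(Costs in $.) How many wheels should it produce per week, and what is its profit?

Q = 0 (shut down); profit = -$121

Tabulate TR − TC: Q=0: -121; Q=1: -145; Q=2: -163; Q=3: -182; Q=4: -207; Q=5: -239; Q=6: -294.
Profit is highest at Q = 0. Equivalently, the lowest AVC in the table is 85/3 ≈ $28.33 at Q = 3, and P = $8 falls below it — price never covers variable cost, so the firm shuts down and loses only its fixed cost.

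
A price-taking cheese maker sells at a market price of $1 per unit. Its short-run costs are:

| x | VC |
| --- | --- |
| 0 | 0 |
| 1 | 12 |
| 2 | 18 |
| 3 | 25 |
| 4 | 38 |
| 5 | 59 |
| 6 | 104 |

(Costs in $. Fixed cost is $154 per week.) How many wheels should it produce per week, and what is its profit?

Profit at each row (π = 1x − TC): x=0: -154; x=1: -165; x=2: -170; x=3: -176; x=4: -188; x=5: -208; x=6: -252.
Profit is highest at x = 0. Equivalently, the lowest AVC in the table is 25/3 ≈ $8.33 at x = 3, and P = $1 falls below it — price never covers variable cost, so the firm shuts down and loses only its fixed cost.

x = 0 (shut down); profit = -$154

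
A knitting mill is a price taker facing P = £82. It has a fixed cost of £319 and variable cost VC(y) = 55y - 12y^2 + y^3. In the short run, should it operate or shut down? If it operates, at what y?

Variable cost is VC = 55y - 12y^2 + y^3, so AVC = VC/y = 55 - 12y + y^2 and MC = dTC/dy = 55 - 24y + 3y^2.
AVC hits its minimum where MC = AVC, at y = 6, giving min AVC = 55 - 12·6 + 6^2 = £19.
Since P = £82 ≥ min AVC = £19, price covers variable cost and the firm should produce.
P = MC gives -27 - 24y + 3y^2 = 0, with roots -1 and 9. Take the larger (rising MC): y* = 9.
Check: AVC at y = 9 is £28 ≤ P, so revenue covers variable cost.
Profit = P·y − TC = 82·9 − 571 = £167.

Produce at y = 9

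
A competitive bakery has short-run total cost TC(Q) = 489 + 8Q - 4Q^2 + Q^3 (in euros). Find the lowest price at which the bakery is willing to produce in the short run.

Short-run supply begins at min AVC. From VC = 8Q - 4Q^2 + Q^3, AVC = 8 - 4Q + Q^2.
At the minimum of AVC, MC = AVC. MC = 8 - 8Q + 3Q^2; setting MC = AVC gives 2Q^2 - 4Q = 0, so Q = 2. min AVC = 4.
The firm shuts down for any P below €4.

€4 per unit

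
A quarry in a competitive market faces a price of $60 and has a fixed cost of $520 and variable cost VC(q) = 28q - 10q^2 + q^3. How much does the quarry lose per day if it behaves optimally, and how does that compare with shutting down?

Profit = -$136 at q = 8

AVC = 28 - 10q + q^2 has its minimum $3 at q = 5; price $60 clears that bar, so the firm operates.
With MC = 28 - 20q + 3q^2, P = MC on the upward-sloping part at q* = 8.
TR = 60·8 = 480. TC = 520 + 96 = 616. Profit = 480 − 616 = -$136.
By producing, the firm covers all variable cost plus $384 of fixed cost; shutting down would lose the full $520.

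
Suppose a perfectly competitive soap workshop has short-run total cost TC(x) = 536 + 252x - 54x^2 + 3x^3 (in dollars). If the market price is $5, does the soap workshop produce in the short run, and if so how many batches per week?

Strip out fixed cost: VC = 252x - 54x^2 + 3x^3. Then AVC = 252 - 54x + 3x^2 and MC = 252 - 108x + 9x^2.
The AVC parabola has its vertex at x = 54/6 = 9, where AVC = 252 - 54·9 + 3·9^2 = $9.
P = $5 lies below min AVC = $9; no output level covers variable cost.
Best response: produce nothing and absorb the $536 fixed cost.

Shut down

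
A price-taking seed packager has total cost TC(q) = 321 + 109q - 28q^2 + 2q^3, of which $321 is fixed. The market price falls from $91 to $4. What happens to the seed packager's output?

Output falls from 9 to 0 (the firm shuts down)

MC = 109 - 56q + 6q^2; the shutdown threshold is min AVC = $11 (at q = 7).
At P = $91 ≥ min AVC, set P = MC on the rising branch: q = 9.
At P = $4 < min AVC = $11, price no longer covers variable cost at any output, so the firm shuts down: q = 0.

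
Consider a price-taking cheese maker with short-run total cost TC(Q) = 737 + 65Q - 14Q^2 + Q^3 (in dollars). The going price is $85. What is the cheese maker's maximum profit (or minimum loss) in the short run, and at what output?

AVC = 65 - 14Q + Q^2; min AVC = $16 at Q = 7. Since P = $85 ≥ min AVC, the firm produces.
MC = 65 - 28Q + 3Q^2. Setting P = MC and taking the root on the rising branch gives Q* = 10.
TR = 85·10 = 850. TC = 737 + 250 = 987. Profit = 850 − 987 = -$137.
That loss of $137 beats the $737 the firm would lose by shutting down; producing recovers $600 of fixed cost.

Profit = -$137 at Q = 10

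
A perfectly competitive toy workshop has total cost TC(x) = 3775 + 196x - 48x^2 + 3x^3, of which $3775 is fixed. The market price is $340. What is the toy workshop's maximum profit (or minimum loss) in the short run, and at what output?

Profit = -$319 at x = 12

AVC = 196 - 48x + 3x^2 has its minimum $4 at x = 8; price $340 clears that bar, so the firm operates.
MC = 196 - 96x + 9x^2. Setting P = MC and taking the root on the rising branch gives x* = 12.
TR = 340·12 = 4080. TC = 3775 + 624 = 4399. Profit = 4080 − 4399 = -$319.
Shutting down would mean losing the fixed cost of $3775, so operating at a loss of $319 is better by $3456.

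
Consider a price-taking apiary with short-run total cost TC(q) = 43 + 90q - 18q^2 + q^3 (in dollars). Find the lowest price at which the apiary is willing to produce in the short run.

$9 per unit

The firm shuts down when price falls below the minimum of average variable cost. AVC = VC/q = 90 - 18q + q^2.
dAVC/dq = -18 + 2q = 0 gives q = 9. min AVC = 90 - 18·9 + 9^2 = 9.
For P < $9 the firm produces nothing.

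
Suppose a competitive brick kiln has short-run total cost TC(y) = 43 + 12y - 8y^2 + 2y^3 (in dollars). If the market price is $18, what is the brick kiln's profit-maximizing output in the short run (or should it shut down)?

Variable cost is VC = 12y - 8y^2 + 2y^3, so AVC = VC/y = 12 - 8y + 2y^2 and MC = dTC/dy = 12 - 16y + 6y^2.
AVC is minimized where dAVC/dy = -8 + 4y = 0, at y = 2; min AVC = 12 - 8·2 + 2·2^2 = $4.
P = $18 exceeds min AVC = $4, so the firm stays open.
Solving P = MC: -6 - 16y + 6y^2 = 0 ⇒ y = -1/3 or 3. On the upward-sloping branch, y* = 3.
Check: AVC at y = 3 is $6 ≤ P, so revenue covers variable cost.
Profit = P·y − TC = 18·3 − 61 = -$7, a loss, but smaller than the $43 fixed cost the firm would lose by shutting down.

Produce at y = 3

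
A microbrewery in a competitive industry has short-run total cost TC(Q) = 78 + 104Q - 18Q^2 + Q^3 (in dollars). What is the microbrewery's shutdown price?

$23 per unit

The shutdown price is the minimum of AVC. VC = 104Q - 18Q^2 + Q^3, so AVC = 104 - 18Q + Q^2.
At the minimum of AVC, MC = AVC. MC = 104 - 36Q + 3Q^2; setting MC = AVC gives 2Q^2 - 18Q = 0, so Q = 9. min AVC = 23.
The firm shuts down for any P below $23.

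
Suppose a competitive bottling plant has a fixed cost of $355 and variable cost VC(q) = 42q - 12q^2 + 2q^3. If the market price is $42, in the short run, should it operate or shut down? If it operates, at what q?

From TC, MC = TC'(q) = 42 - 24q + 6q^2 and AVC = VC/q = 42 - 12q + 2q^2.
AVC is minimized where dAVC/dq = -12 + 4q = 0, at q = 3; min AVC = 42 - 12·3 + 2·3^2 = $24.
Since P = $42 ≥ min AVC = $24, price covers variable cost and the firm should produce.
Set P = MC: 42 = 42 - 24q + 6q^2 → -24q + 6q^2 = 0. The roots are q = 0 and q = 4; the profit-maximizing output is on the rising part of MC, so q* = 4.
Check: AVC at q = 4 is $26 ≤ P, so revenue covers variable cost.
Profit = P·q − TC = 42·4 − 459 = -$291, a loss, but smaller than the $355 fixed cost the firm would lose by shutting down.

Produce at q = 4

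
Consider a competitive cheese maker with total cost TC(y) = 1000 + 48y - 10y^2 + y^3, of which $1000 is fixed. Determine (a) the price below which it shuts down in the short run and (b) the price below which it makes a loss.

Shutdown price = $23; break-even price = $148

AVC = 48 - 10y + y^2; minimized at y = 5, giving min AVC = $23. That is the shutdown price.
ATC = 1000/y + 48 - 10y + y^2. Setting dATC/dy = −1000/y^2 − 10 + 2y = 0 gives y = 10 (since 2·10^3 − 10·10^2 = 1000).
min ATC = 1000/10 + 48 − 10·10 + 10^2 = $148. That is the break-even price.
For $23 ≤ P < $148 the firm produces at a loss; below $23 it shuts down.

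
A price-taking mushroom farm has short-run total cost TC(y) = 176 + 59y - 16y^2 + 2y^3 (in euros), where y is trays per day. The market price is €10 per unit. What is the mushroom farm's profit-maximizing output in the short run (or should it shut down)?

Strip out fixed cost: VC = 59y - 16y^2 + 2y^3. Then AVC = 59 - 16y + 2y^2 and MC = 59 - 32y + 6y^2.
AVC hits its minimum where MC = AVC, at y = 4, giving min AVC = 59 - 16·4 + 2·4^2 = €27.
Since P = €10 < min AVC = €27, price fails to cover variable cost at any output.
The firm minimizes its loss by shutting down and losing only its fixed cost of €176.

Shut down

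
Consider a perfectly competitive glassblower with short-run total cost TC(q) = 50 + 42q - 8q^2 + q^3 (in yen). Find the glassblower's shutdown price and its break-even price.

Shutdown price = min AVC. AVC = 42 - 8q + q^2, with vertex at q = 4 and minimum ¥26.
ATC = 50/q + 42 - 8q + q^2. Setting dATC/dq = −50/q^2 − 8 + 2q = 0 gives q = 5 (since 2·5^3 − 8·5^2 = 50).
min ATC = 50/5 + 42 − 8·5 + 5^2 = ¥37. That is the break-even price.
For ¥26 ≤ P < ¥37 the firm produces at a loss; below ¥26 it shuts down.

Shutdown price = ¥26; break-even price = ¥37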